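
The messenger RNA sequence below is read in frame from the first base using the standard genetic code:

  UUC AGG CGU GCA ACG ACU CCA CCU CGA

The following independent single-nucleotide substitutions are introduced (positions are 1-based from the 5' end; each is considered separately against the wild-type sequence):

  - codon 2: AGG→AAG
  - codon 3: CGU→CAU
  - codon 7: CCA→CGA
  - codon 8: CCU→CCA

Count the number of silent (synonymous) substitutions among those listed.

Codon 2: AGG (Arg) → AAG (Lys) — missense.
Codon 3: CGU (Arg) → CAU (His) — missense.
Codon 7: CCA (Pro) → CGA (Arg) — missense.
Codon 8: CCU (Pro) → CCA (Pro) — synonymous.
Synonymous: 1 of 4.

1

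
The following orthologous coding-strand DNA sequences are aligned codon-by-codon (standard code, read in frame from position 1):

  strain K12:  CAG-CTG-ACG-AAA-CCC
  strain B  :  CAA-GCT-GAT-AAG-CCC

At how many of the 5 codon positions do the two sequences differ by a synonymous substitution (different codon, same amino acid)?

2

Codon 1: CAG Gln / CAA Gln — synonymous.
Codon 2: CTG Leu / GCT Ala — nonsynonymous.
Codon 3: ACG Thr / GAT Asp — nonsynonymous.
Codon 4: AAA Lys / AAG Lys — synonymous.
Codon 5: CCC Pro / CCC Pro — identical.
Synonymous differences: 2.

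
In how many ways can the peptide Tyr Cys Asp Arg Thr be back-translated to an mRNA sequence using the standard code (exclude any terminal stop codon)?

Tyr: 2 codons.
Cys: 2 codons.
Asp: 2 codons.
Arg: 6 codons.
Thr: 4 codons.
2 × 2 × 2 × 6 × 4 = 192.

192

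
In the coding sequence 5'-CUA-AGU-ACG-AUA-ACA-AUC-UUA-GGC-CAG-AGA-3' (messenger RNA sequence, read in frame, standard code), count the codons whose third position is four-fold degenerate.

4

Codon 1 CUA (Leu): third position 4-fold.
Codon 2 AGU (Ser): third position 2-fold.
Codon 3 ACG (Thr): third position 4-fold.
Codon 4 AUA (Ile): third position 3-fold.
Codon 5 ACA (Thr): third position 4-fold.
Codon 6 AUC (Ile): third position 3-fold.
Codon 7 UUA (Leu): third position 2-fold.
Codon 8 GGC (Gly): third position 4-fold.
Codon 9 CAG (Gln): third position 2-fold.
Codon 10 AGA (Arg): third position 2-fold.
Four-fold degenerate third positions: 4.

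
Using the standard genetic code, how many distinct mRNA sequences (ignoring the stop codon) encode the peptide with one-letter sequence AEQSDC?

Ala: 4 codons.
Glu: 2 codons.
Gln: 2 codons.
Ser: 6 codons.
Asp: 2 codons.
Cys: 2 codons.
4 × 2 × 2 × 6 × 2 × 2 = 384.

384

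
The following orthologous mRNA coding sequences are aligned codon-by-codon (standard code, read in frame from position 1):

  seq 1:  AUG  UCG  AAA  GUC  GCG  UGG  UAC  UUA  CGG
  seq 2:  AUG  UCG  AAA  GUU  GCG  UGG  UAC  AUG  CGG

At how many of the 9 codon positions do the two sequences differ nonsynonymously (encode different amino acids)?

Codon 1: AUG Met / AUG Met — identical.
Codon 2: UCG Ser / UCG Ser — identical.
Codon 3: AAA Lys / AAA Lys — identical.
Codon 4: GUC Val / GUU Val — synonymous.
Codon 5: GCG Ala / GCG Ala — identical.
Codon 6: UGG Trp / UGG Trp — identical.
Codon 7: UAC Tyr / UAC Tyr — identical.
Codon 8: UUA Leu / AUG Met — nonsynonymous.
Codon 9: CGG Arg / CGG Arg — identical.
Nonsynonymous differences: 1.

1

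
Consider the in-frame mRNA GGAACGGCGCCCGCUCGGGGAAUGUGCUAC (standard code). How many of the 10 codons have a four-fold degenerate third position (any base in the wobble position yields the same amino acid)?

7

Codon 1 GGA (Gly): third position 4-fold.
Codon 2 ACG (Thr): third position 4-fold.
Codon 3 GCG (Ala): third position 4-fold.
Codon 4 CCC (Pro): third position 4-fold.
Codon 5 GCU (Ala): third position 4-fold.
Codon 6 CGG (Arg): third position 4-fold.
Codon 7 GGA (Gly): third position 4-fold.
Codon 8 AUG (Met): third position 1-fold.
Codon 9 UGC (Cys): third position 2-fold.
Codon 10 UAC (Tyr): third position 2-fold.
Four-fold degenerate third positions: 7.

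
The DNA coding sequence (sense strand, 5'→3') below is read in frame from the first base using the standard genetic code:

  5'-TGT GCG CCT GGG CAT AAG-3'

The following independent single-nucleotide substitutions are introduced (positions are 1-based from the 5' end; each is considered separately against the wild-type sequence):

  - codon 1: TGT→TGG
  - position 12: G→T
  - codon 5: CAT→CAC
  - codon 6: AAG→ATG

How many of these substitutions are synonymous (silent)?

2

Codon 1: TGT (Cys) → TGG (Trp) — missense.
Codon 4: GGG (Gly) → GGT (Gly) — synonymous.
Codon 5: CAT (His) → CAC (His) — synonymous.
Codon 6: AAG (Lys) → ATG (Met) — missense.
Synonymous: 2 of 4.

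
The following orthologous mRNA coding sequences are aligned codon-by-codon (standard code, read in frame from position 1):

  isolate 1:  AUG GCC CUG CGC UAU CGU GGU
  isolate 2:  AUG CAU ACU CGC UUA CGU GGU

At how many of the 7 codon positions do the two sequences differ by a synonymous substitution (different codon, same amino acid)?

Codon 1: AUG Met / AUG Met — identical.
Codon 2: GCC Ala / CAU His — nonsynonymous.
Codon 3: CUG Leu / ACU Thr — nonsynonymous.
Codon 4: CGC Arg / CGC Arg — identical.
Codon 5: UAU Tyr / UUA Leu — nonsynonymous.
Codon 6: CGU Arg / CGU Arg — identical.
Codon 7: GGU Gly / GGU Gly — identical.
Synonymous differences: 0.

0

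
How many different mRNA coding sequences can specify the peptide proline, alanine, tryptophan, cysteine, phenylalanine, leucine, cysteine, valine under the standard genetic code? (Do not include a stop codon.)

Pro: 4 codons.
Ala: 4 codons.
Trp: 1 codon.
Cys: 2 codons.
Phe: 2 codons.
Leu: 6 codons.
Cys: 2 codons.
Val: 4 codons.
4 × 4 × 1 × 2 × 2 × 6 × 2 × 4 = 3072.

3072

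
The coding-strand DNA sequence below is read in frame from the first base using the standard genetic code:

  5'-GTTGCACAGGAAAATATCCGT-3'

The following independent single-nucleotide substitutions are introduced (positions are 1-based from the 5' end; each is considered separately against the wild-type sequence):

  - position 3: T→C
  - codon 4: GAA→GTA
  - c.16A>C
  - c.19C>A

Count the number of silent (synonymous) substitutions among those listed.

Codon 1: GTT (Val) → GTC (Val) — synonymous.
Codon 4: GAA (Glu) → GTA (Val) — missense.
Codon 6: ATC (Ile) → CTC (Leu) — missense.
Codon 7: CGT (Arg) → AGT (Ser) — missense.
Synonymous: 1 of 4.

1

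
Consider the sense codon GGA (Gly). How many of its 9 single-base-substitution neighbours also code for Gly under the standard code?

Position 1: none → 0 synonymous.
Position 2: none → 0 synonymous.
Position 3: GGT, GGC, GGG → 3 synonymous.
Total: 0 + 0 + 3 = 3.

3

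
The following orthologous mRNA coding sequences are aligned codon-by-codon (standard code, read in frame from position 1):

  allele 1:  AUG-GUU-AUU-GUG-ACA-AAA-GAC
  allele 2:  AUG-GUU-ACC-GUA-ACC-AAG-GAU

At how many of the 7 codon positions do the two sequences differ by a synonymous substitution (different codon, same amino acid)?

Codon 1: AUG Met / AUG Met — identical.
Codon 2: GUU Val / GUU Val — identical.
Codon 3: AUU Ile / ACC Thr — nonsynonymous.
Codon 4: GUG Val / GUA Val — synonymous.
Codon 5: ACA Thr / ACC Thr — synonymous.
Codon 6: AAA Lys / AAG Lys — synonymous.
Codon 7: GAC Asp / GAU Asp — synonymous.
Synonymous differences: 4.

4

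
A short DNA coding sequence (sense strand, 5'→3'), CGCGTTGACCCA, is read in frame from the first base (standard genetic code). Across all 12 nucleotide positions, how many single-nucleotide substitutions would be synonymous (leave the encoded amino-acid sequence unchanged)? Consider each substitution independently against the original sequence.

Codon 1 (CGC, Arg): 3 synonymous substitutions.
Codon 2 (GTT, Val): 3 synonymous substitutions.
Codon 3 (GAC, Asp): 1 synonymous substitution.
Codon 4 (CCA, Pro): 3 synonymous substitutions.
Total: 3 + 3 + 1 + 3 = 10.

10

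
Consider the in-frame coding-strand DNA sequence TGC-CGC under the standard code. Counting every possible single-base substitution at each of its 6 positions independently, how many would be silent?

4

Codon 1 (TGC, Cys): 1 synonymous substitution.
Codon 2 (CGC, Arg): 3 synonymous substitutions.
Total: 1 + 3 = 4.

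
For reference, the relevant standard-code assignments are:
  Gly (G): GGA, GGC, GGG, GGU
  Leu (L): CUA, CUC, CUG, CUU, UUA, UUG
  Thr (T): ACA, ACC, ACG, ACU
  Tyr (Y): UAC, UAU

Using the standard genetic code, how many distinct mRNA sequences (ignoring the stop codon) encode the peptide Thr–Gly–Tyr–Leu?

192

Thr: 4 codons.
Gly: 4 codons.
Tyr: 2 codons.
Leu: 6 codons.
4 × 4 × 2 × 6 = 192.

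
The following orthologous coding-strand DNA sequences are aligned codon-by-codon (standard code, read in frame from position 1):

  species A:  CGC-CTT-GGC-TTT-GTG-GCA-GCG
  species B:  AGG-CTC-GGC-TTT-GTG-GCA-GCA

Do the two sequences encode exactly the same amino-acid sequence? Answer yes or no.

Codon 1: CGC Arg / AGG Arg — synonymous.
Codon 2: CTT Leu / CTC Leu — synonymous.
Codon 3: GGC Gly / GGC Gly — identical.
Codon 4: TTT Phe / TTT Phe — identical.
Codon 5: GTG Val / GTG Val — identical.
Codon 6: GCA Ala / GCA Ala — identical.
Codon 7: GCG Ala / GCA Ala — synonymous.
Nonsynonymous differences: 0 → same protein.

yes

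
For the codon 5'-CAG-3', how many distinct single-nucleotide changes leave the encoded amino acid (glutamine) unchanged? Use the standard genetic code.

Position 1: none → 0 synonymous.
Position 2: none → 0 synonymous.
Position 3: CAA → 1 synonymous.
Total: 0 + 0 + 1 = 1.

1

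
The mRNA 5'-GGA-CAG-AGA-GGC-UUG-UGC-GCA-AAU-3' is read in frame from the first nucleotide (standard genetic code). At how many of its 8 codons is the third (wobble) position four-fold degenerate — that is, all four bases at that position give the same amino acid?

3

Codon 1 GGA (Gly): third position 4-fold.
Codon 2 CAG (Gln): third position 2-fold.
Codon 3 AGA (Arg): third position 2-fold.
Codon 4 GGC (Gly): third position 4-fold.
Codon 5 UUG (Leu): third position 2-fold.
Codon 6 UGC (Cys): third position 2-fold.
Codon 7 GCA (Ala): third position 4-fold.
Codon 8 AAU (Asn): third position 2-fold.
Four-fold degenerate third positions: 3.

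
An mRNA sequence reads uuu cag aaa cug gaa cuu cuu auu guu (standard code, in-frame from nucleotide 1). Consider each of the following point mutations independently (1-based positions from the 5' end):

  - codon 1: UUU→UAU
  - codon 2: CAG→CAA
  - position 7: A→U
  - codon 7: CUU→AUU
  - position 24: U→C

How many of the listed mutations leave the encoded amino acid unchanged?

Codon 1: UUU (Phe) → UAU (Tyr) — missense.
Codon 2: CAG (Gln) → CAA (Gln) — synonymous.
Codon 3: AAA (Lys) → UAA (Stop) — nonsense.
Codon 7: CUU (Leu) → AUU (Ile) — missense.
Codon 8: AUU (Ile) → AUC (Ile) — synonymous.
Synonymous: 2 of 5.

2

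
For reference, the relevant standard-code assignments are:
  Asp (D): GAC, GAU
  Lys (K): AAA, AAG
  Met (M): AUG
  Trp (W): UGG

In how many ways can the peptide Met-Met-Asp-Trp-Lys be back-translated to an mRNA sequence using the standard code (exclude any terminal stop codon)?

4

Met: 1 codon.
Met: 1 codon.
Asp: 2 codons.
Trp: 1 codon.
Lys: 2 codons.
1 × 1 × 2 × 1 × 2 = 4.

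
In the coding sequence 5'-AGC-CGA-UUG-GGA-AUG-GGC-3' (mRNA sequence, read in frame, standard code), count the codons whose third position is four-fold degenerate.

Codon 1 AGC (Ser): third position 2-fold.
Codon 2 CGA (Arg): third position 4-fold.
Codon 3 UUG (Leu): third position 2-fold.
Codon 4 GGA (Gly): third position 4-fold.
Codon 5 AUG (Met): third position 1-fold.
Codon 6 GGC (Gly): third position 4-fold.
Four-fold degenerate third positions: 3.

3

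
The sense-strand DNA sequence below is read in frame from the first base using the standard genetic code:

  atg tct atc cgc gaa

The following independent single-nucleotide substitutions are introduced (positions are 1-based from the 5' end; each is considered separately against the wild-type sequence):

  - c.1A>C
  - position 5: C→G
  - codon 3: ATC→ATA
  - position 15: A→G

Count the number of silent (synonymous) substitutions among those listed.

Codon 1: ATG (Met) → CTG (Leu) — missense.
Codon 2: TCT (Ser) → TGT (Cys) — missense.
Codon 3: ATC (Ile) → ATA (Ile) — synonymous.
Codon 5: GAA (Glu) → GAG (Glu) — synonymous.
Synonymous: 2 of 4.

2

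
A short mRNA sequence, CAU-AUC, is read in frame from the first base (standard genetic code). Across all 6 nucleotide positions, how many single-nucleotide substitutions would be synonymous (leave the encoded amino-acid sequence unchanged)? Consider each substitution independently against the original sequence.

Codon 1 (CAU, His): 1 synonymous substitution.
Codon 2 (AUC, Ile): 2 synonymous substitutions.
Total: 1 + 2 = 3.

3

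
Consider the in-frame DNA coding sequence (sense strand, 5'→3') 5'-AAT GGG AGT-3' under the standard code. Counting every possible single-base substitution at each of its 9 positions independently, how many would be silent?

5

Codon 1 (AAT, Asn): 1 synonymous substitution.
Codon 2 (GGG, Gly): 3 synonymous substitutions.
Codon 3 (AGT, Ser): 1 synonymous substitution.
Total: 1 + 3 + 1 = 5.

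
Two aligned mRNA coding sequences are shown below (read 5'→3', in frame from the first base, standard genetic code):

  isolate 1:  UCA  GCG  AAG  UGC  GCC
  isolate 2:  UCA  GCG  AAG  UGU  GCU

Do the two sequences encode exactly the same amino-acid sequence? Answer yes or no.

yes

Codon 1: UCA Ser / UCA Ser — identical.
Codon 2: GCG Ala / GCG Ala — identical.
Codon 3: AAG Lys / AAG Lys — identical.
Codon 4: UGC Cys / UGU Cys — synonymous.
Codon 5: GCC Ala / GCU Ala — synonymous.
Nonsynonymous differences: 0 → same protein.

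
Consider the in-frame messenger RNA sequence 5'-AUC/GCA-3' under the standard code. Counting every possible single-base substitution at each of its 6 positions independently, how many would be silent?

5

Codon 1 (AUC, Ile): 2 synonymous substitutions.
Codon 2 (GCA, Ala): 3 synonymous substitutions.
Total: 2 + 3 = 5.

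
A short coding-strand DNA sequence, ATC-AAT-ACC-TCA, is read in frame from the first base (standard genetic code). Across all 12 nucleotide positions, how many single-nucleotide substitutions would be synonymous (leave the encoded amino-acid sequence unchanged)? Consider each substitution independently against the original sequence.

Codon 1 (ATC, Ile): 2 synonymous substitutions.
Codon 2 (AAT, Asn): 1 synonymous substitution.
Codon 3 (ACC, Thr): 3 synonymous substitutions.
Codon 4 (TCA, Ser): 3 synonymous substitutions.
Total: 2 + 1 + 3 + 3 = 9.

9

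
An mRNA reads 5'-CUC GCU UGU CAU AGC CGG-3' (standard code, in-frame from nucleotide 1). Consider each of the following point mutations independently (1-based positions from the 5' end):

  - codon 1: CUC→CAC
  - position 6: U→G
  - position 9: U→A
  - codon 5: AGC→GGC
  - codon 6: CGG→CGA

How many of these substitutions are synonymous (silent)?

Codon 1: CUC (Leu) → CAC (His) — missense.
Codon 2: GCU (Ala) → GCG (Ala) — synonymous.
Codon 3: UGU (Cys) → UGA (Stop) — nonsense.
Codon 5: AGC (Ser) → GGC (Gly) — missense.
Codon 6: CGG (Arg) → CGA (Arg) — synonymous.
Synonymous: 2 of 5.

2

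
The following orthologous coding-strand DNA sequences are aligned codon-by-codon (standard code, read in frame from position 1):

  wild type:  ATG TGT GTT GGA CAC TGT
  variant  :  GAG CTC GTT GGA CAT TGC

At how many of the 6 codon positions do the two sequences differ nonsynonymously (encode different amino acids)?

Codon 1: ATG Met / GAG Glu — nonsynonymous.
Codon 2: TGT Cys / CTC Leu — nonsynonymous.
Codon 3: GTT Val / GTT Val — identical.
Codon 4: GGA Gly / GGA Gly — identical.
Codon 5: CAC His / CAT His — synonymous.
Codon 6: TGT Cys / TGC Cys — synonymous.
Nonsynonymous differences: 2.

2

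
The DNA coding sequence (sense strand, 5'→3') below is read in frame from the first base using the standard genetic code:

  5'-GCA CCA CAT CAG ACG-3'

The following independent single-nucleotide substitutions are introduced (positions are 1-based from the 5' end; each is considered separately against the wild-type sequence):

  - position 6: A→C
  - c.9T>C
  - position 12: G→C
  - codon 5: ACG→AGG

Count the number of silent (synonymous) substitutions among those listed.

2

Codon 2: CCA (Pro) → CCC (Pro) — synonymous.
Codon 3: CAT (His) → CAC (His) — synonymous.
Codon 4: CAG (Gln) → CAC (His) — missense.
Codon 5: ACG (Thr) → AGG (Arg) — missense.
Synonymous: 2 of 4.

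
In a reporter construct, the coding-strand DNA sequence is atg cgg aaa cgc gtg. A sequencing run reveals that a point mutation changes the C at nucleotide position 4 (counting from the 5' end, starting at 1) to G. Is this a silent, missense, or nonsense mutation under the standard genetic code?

missense

Position 4 falls in codon 2: CGG → Arg.
After the substitution the codon is GGG → Gly.
Arg ≠ Gly, so this is a missense mutation.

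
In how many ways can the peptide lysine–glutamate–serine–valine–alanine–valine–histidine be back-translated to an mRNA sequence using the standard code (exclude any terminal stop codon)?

Lys: 2 codons.
Glu: 2 codons.
Ser: 6 codons.
Val: 4 codons.
Ala: 4 codons.
Val: 4 codons.
His: 2 codons.
2 × 2 × 6 × 4 × 4 × 4 × 2 = 3072.

3072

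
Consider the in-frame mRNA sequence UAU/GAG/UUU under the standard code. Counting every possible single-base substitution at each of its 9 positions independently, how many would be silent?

Codon 1 (UAU, Tyr): 1 synonymous substitution.
Codon 2 (GAG, Glu): 1 synonymous substitution.
Codon 3 (UUU, Phe): 1 synonymous substitution.
Total: 1 + 1 + 1 = 3.

3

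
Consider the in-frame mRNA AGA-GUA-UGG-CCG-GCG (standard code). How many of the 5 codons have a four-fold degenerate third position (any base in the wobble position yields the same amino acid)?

3

Codon 1 AGA (Arg): third position 2-fold.
Codon 2 GUA (Val): third position 4-fold.
Codon 3 UGG (Trp): third position 1-fold.
Codon 4 CCG (Pro): third position 4-fold.
Codon 5 GCG (Ala): third position 4-fold.
Four-fold degenerate third positions: 3.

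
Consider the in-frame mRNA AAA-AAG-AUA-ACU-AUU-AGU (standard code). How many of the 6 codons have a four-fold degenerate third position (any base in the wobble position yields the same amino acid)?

1

Codon 1 AAA (Lys): third position 2-fold.
Codon 2 AAG (Lys): third position 2-fold.
Codon 3 AUA (Ile): third position 3-fold.
Codon 4 ACU (Thr): third position 4-fold.
Codon 5 AUU (Ile): third position 3-fold.
Codon 6 AGU (Ser): third position 2-fold.
Four-fold degenerate third positions: 1.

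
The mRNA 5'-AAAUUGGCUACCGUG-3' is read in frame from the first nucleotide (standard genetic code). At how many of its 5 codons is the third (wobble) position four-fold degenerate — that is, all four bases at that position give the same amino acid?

3

Codon 1 AAA (Lys): third position 2-fold.
Codon 2 UUG (Leu): third position 2-fold.
Codon 3 GCU (Ala): third position 4-fold.
Codon 4 ACC (Thr): third position 4-fold.
Codon 5 GUG (Val): third position 4-fold.
Four-fold degenerate third positions: 3.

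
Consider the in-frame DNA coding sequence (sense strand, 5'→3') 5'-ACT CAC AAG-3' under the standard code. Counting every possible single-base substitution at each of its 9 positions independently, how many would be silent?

5

Codon 1 (ACT, Thr): 3 synonymous substitutions.
Codon 2 (CAC, His): 1 synonymous substitution.
Codon 3 (AAG, Lys): 1 synonymous substitution.
Total: 3 + 1 + 1 = 5.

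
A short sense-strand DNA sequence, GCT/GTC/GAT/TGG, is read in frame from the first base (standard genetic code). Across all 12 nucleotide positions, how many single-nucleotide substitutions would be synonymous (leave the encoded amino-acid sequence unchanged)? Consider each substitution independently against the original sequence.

7

Codon 1 (GCT, Ala): 3 synonymous substitutions.
Codon 2 (GTC, Val): 3 synonymous substitutions.
Codon 3 (GAT, Asp): 1 synonymous substitution.
Codon 4 (TGG, Trp): 0 synonymous substitutions.
Total: 3 + 3 + 1 + 0 = 7.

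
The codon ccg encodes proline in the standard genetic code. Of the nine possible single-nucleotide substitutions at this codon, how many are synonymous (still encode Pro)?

3

Position 1: none → 0 synonymous.
Position 2: none → 0 synonymous.
Position 3: CCU, CCC, CCA → 3 synonymous.
Total: 0 + 0 + 3 = 3.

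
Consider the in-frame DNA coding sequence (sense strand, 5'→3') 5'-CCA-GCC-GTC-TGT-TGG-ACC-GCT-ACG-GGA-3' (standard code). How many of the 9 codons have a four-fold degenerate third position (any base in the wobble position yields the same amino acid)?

7

Codon 1 CCA (Pro): third position 4-fold.
Codon 2 GCC (Ala): third position 4-fold.
Codon 3 GTC (Val): third position 4-fold.
Codon 4 TGT (Cys): third position 2-fold.
Codon 5 TGG (Trp): third position 1-fold.
Codon 6 ACC (Thr): third position 4-fold.
Codon 7 GCT (Ala): third position 4-fold.
Codon 8 ACG (Thr): third position 4-fold.
Codon 9 GGA (Gly): third position 4-fold.
Four-fold degenerate third positions: 7.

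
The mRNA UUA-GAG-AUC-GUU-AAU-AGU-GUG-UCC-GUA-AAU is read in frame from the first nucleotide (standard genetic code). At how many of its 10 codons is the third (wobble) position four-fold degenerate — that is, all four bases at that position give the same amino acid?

4

Codon 1 UUA (Leu): third position 2-fold.
Codon 2 GAG (Glu): third position 2-fold.
Codon 3 AUC (Ile): third position 3-fold.
Codon 4 GUU (Val): third position 4-fold.
Codon 5 AAU (Asn): third position 2-fold.
Codon 6 AGU (Ser): third position 2-fold.
Codon 7 GUG (Val): third position 4-fold.
Codon 8 UCC (Ser): third position 4-fold.
Codon 9 GUA (Val): third position 4-fold.
Codon 10 AAU (Asn): third position 2-fold.
Four-fold degenerate third positions: 4.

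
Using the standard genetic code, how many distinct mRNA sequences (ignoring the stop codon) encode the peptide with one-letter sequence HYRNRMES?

His: 2 codons.
Tyr: 2 codons.
Arg: 6 codons.
Asn: 2 codons.
Arg: 6 codons.
Met: 1 codon.
Glu: 2 codons.
Ser: 6 codons.
2 × 2 × 6 × 2 × 6 × 1 × 2 × 6 = 3456.

3456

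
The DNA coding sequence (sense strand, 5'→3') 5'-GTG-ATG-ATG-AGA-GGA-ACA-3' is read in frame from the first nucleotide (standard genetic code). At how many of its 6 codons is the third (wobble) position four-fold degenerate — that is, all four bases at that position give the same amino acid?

Codon 1 GTG (Val): third position 4-fold.
Codon 2 ATG (Met): third position 1-fold.
Codon 3 ATG (Met): third position 1-fold.
Codon 4 AGA (Arg): third position 2-fold.
Codon 5 GGA (Gly): third position 4-fold.
Codon 6 ACA (Thr): third position 4-fold.
Four-fold degenerate third positions: 3.

3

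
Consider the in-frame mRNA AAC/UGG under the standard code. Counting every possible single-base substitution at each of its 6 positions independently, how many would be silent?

Codon 1 (AAC, Asn): 1 synonymous substitution.
Codon 2 (UGG, Trp): 0 synonymous substitutions.
Total: 1 + 0 = 1.

1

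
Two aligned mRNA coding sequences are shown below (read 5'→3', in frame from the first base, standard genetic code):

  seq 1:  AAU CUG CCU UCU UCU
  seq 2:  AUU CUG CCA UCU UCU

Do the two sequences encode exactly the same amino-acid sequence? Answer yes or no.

no

Codon 1: AAU Asn / AUU Ile — nonsynonymous.
Codon 2: CUG Leu / CUG Leu — identical.
Codon 3: CCU Pro / CCA Pro — synonymous.
Codon 4: UCU Ser / UCU Ser — identical.
Codon 5: UCU Ser / UCU Ser — identical.
Nonsynonymous differences: 1 → different protein.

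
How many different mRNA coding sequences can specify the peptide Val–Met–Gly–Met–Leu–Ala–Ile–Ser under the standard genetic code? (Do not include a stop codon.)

Val: 4 codons.
Met: 1 codon.
Gly: 4 codons.
Met: 1 codon.
Leu: 6 codons.
Ala: 4 codons.
Ile: 3 codons.
Ser: 6 codons.
4 × 1 × 4 × 1 × 6 × 4 × 3 × 6 = 6912.

6912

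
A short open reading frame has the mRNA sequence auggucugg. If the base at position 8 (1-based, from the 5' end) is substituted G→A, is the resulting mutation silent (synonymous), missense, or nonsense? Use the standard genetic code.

nonsense

Position 8 falls in codon 3: UGG → Trp.
After the substitution the codon is UAG → Stop.
The new codon is a stop codon, so this is a nonsense mutation.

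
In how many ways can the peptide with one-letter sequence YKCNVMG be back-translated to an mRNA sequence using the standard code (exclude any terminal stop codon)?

256

Tyr: 2 codons.
Lys: 2 codons.
Cys: 2 codons.
Asn: 2 codons.
Val: 4 codons.
Met: 1 codon.
Gly: 4 codons.
2 × 2 × 2 × 2 × 4 × 1 × 4 = 256.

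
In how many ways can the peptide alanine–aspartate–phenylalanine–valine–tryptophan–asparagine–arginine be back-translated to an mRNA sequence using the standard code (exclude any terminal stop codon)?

768

Ala: 4 codons.
Asp: 2 codons.
Phe: 2 codons.
Val: 4 codons.
Trp: 1 codon.
Asn: 2 codons.
Arg: 6 codons.
4 × 2 × 2 × 4 × 1 × 2 × 6 = 768.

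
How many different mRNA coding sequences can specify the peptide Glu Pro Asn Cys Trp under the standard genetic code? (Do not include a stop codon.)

Glu: 2 codons.
Pro: 4 codons.
Asn: 2 codons.
Cys: 2 codons.
Trp: 1 codon.
2 × 4 × 2 × 2 × 1 = 32.

32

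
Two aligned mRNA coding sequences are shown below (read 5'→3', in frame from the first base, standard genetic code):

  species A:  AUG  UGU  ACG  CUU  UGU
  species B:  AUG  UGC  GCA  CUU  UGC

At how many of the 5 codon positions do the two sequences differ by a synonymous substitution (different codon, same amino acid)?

Codon 1: AUG Met / AUG Met — identical.
Codon 2: UGU Cys / UGC Cys — synonymous.
Codon 3: ACG Thr / GCA Ala — nonsynonymous.
Codon 4: CUU Leu / CUU Leu — identical.
Codon 5: UGU Cys / UGC Cys — synonymous.
Synonymous differences: 2.

2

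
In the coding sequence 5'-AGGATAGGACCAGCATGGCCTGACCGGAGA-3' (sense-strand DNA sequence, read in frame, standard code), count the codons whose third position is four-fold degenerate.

5

Codon 1 AGG (Arg): third position 2-fold.
Codon 2 ATA (Ile): third position 3-fold.
Codon 3 GGA (Gly): third position 4-fold.
Codon 4 CCA (Pro): third position 4-fold.
Codon 5 GCA (Ala): third position 4-fold.
Codon 6 TGG (Trp): third position 1-fold.
Codon 7 CCT (Pro): third position 4-fold.
Codon 8 GAC (Asp): third position 2-fold.
Codon 9 CGG (Arg): third position 4-fold.
Codon 10 AGA (Arg): third position 2-fold.
Four-fold degenerate third positions: 5.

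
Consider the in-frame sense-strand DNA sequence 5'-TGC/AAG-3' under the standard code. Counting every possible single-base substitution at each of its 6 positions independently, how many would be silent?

2

Codon 1 (TGC, Cys): 1 synonymous substitution.
Codon 2 (AAG, Lys): 1 synonymous substitution.
Total: 1 + 1 = 2.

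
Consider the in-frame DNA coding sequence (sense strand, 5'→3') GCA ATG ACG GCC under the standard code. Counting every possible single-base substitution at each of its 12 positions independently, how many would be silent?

Codon 1 (GCA, Ala): 3 synonymous substitutions.
Codon 2 (ATG, Met): 0 synonymous substitutions.
Codon 3 (ACG, Thr): 3 synonymous substitutions.
Codon 4 (GCC, Ala): 3 synonymous substitutions.
Total: 3 + 0 + 3 + 3 = 9.

9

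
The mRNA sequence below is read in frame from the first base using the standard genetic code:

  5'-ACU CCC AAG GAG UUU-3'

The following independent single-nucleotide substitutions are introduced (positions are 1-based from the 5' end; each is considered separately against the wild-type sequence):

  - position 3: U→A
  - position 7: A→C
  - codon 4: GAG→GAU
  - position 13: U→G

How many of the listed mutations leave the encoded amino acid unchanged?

1

Codon 1: ACU (Thr) → ACA (Thr) — synonymous.
Codon 3: AAG (Lys) → CAG (Gln) — missense.
Codon 4: GAG (Glu) → GAU (Asp) — missense.
Codon 5: UUU (Phe) → GUU (Val) — missense.
Synonymous: 1 of 4.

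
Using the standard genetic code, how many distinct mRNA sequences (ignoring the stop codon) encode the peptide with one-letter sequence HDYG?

32

His: 2 codons.
Asp: 2 codons.
Tyr: 2 codons.
Gly: 4 codons.
2 × 2 × 2 × 4 = 32.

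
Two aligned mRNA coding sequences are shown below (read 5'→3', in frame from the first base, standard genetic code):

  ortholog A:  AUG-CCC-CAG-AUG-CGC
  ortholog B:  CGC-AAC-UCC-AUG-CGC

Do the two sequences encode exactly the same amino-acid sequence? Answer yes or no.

no

Codon 1: AUG Met / CGC Arg — nonsynonymous.
Codon 2: CCC Pro / AAC Asn — nonsynonymous.
Codon 3: CAG Gln / UCC Ser — nonsynonymous.
Codon 4: AUG Met / AUG Met — identical.
Codon 5: CGC Arg / CGC Arg — identical.
Nonsynonymous differences: 3 → different protein.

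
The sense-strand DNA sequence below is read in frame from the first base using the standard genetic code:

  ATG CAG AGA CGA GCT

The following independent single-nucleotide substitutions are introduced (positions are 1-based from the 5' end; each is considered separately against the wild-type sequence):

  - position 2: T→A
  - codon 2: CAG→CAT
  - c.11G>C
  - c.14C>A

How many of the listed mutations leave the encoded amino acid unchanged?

Codon 1: ATG (Met) → AAG (Lys) — missense.
Codon 2: CAG (Gln) → CAT (His) — missense.
Codon 4: CGA (Arg) → CCA (Pro) — missense.
Codon 5: GCT (Ala) → GAT (Asp) — missense.
Synonymous: 0 of 4.

0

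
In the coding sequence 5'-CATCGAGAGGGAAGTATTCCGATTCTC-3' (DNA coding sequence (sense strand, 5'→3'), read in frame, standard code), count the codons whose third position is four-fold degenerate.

Codon 1 CAT (His): third position 2-fold.
Codon 2 CGA (Arg): third position 4-fold.
Codon 3 GAG (Glu): third position 2-fold.
Codon 4 GGA (Gly): third position 4-fold.
Codon 5 AGT (Ser): third position 2-fold.
Codon 6 ATT (Ile): third position 3-fold.
Codon 7 CCG (Pro): third position 4-fold.
Codon 8 ATT (Ile): third position 3-fold.
Codon 9 CTC (Leu): third position 4-fold.
Four-fold degenerate third positions: 4.

4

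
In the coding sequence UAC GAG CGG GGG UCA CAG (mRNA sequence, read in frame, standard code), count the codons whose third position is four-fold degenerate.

3

Codon 1 UAC (Tyr): third position 2-fold.
Codon 2 GAG (Glu): third position 2-fold.
Codon 3 CGG (Arg): third position 4-fold.
Codon 4 GGG (Gly): third position 4-fold.
Codon 5 UCA (Ser): third position 4-fold.
Codon 6 CAG (Gln): third position 2-fold.
Four-fold degenerate third positions: 3.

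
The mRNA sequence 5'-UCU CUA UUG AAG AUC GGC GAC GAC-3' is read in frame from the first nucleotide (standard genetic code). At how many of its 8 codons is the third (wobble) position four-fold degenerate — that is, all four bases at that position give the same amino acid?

Codon 1 UCU (Ser): third position 4-fold.
Codon 2 CUA (Leu): third position 4-fold.
Codon 3 UUG (Leu): third position 2-fold.
Codon 4 AAG (Lys): third position 2-fold.
Codon 5 AUC (Ile): third position 3-fold.
Codon 6 GGC (Gly): third position 4-fold.
Codon 7 GAC (Asp): third position 2-fold.
Codon 8 GAC (Asp): third position 2-fold.
Four-fold degenerate third positions: 3.

3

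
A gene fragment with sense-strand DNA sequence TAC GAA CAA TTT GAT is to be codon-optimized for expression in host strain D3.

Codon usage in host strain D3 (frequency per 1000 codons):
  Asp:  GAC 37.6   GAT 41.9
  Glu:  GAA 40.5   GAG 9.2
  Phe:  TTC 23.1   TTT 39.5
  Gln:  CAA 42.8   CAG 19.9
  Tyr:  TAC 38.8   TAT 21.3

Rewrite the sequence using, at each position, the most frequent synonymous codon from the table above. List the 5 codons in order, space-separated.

Codon 1 (Tyr): best is TAC at 38.8.
Codon 2 (Glu): best is GAA at 40.5.
Codon 3 (Gln): best is CAA at 42.8.
Codon 4 (Phe): best is TTT at 39.5.
Codon 5 (Asp): best is GAT at 41.9.

TAC GAA CAA TTT GAT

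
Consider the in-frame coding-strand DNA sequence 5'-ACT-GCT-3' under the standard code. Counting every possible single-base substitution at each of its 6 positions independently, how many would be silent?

6

Codon 1 (ACT, Thr): 3 synonymous substitutions.
Codon 2 (GCT, Ala): 3 synonymous substitutions.
Total: 3 + 3 = 6.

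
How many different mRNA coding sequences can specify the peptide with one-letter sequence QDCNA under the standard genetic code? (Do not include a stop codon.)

Gln: 2 codons.
Asp: 2 codons.
Cys: 2 codons.
Asn: 2 codons.
Ala: 4 codons.
2 × 2 × 2 × 2 × 4 = 64.

64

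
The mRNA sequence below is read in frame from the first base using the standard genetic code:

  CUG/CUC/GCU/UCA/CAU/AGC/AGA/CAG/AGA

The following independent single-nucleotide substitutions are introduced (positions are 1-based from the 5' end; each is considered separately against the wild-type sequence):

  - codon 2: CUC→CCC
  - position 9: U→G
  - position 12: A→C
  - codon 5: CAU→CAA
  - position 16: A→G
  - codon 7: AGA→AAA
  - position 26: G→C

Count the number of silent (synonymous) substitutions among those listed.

Codon 2: CUC (Leu) → CCC (Pro) — missense.
Codon 3: GCU (Ala) → GCG (Ala) — synonymous.
Codon 4: UCA (Ser) → UCC (Ser) — synonymous.
Codon 5: CAU (His) → CAA (Gln) — missense.
Codon 6: AGC (Ser) → GGC (Gly) — missense.
Codon 7: AGA (Arg) → AAA (Lys) — missense.
Codon 9: AGA (Arg) → ACA (Thr) — missense.
Synonymous: 2 of 7.

2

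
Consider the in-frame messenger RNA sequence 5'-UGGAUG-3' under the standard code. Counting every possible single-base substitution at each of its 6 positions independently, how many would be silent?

0

Codon 1 (UGG, Trp): 0 synonymous substitutions.
Codon 2 (AUG, Met): 0 synonymous substitutions.
Total: 0 + 0 = 0.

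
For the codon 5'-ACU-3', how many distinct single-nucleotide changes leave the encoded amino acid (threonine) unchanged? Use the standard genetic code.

Position 1: none → 0 synonymous.
Position 2: none → 0 synonymous.
Position 3: ACC, ACA, ACG → 3 synonymous.
Total: 0 + 0 + 3 = 3.

3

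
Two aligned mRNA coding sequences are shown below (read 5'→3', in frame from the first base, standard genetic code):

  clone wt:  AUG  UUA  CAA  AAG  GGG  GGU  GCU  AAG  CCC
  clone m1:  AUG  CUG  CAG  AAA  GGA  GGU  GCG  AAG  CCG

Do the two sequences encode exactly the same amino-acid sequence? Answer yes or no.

Codon 1: AUG Met / AUG Met — identical.
Codon 2: UUA Leu / CUG Leu — synonymous.
Codon 3: CAA Gln / CAG Gln — synonymous.
Codon 4: AAG Lys / AAA Lys — synonymous.
Codon 5: GGG Gly / GGA Gly — synonymous.
Codon 6: GGU Gly / GGU Gly — identical.
Codon 7: GCU Ala / GCG Ala — synonymous.
Codon 8: AAG Lys / AAG Lys — identical.
Codon 9: CCC Pro / CCG Pro — synonymous.
Nonsynonymous differences: 0 → same protein.

yes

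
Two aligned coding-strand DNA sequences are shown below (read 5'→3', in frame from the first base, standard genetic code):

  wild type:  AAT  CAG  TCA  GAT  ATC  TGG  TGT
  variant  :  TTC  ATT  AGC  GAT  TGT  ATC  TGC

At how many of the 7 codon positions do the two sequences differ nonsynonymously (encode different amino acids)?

4

Codon 1: AAT Asn / TTC Phe — nonsynonymous.
Codon 2: CAG Gln / ATT Ile — nonsynonymous.
Codon 3: TCA Ser / AGC Ser — synonymous.
Codon 4: GAT Asp / GAT Asp — identical.
Codon 5: ATC Ile / TGT Cys — nonsynonymous.
Codon 6: TGG Trp / ATC Ile — nonsynonymous.
Codon 7: TGT Cys / TGC Cys — synonymous.
Nonsynonymous differences: 4.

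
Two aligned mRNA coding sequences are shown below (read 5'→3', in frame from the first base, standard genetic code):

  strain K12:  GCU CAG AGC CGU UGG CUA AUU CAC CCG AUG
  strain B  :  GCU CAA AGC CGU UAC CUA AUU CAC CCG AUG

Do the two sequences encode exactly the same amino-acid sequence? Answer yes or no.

Codon 1: GCU Ala / GCU Ala — identical.
Codon 2: CAG Gln / CAA Gln — synonymous.
Codon 3: AGC Ser / AGC Ser — identical.
Codon 4: CGU Arg / CGU Arg — identical.
Codon 5: UGG Trp / UAC Tyr — nonsynonymous.
Codon 6: CUA Leu / CUA Leu — identical.
Codon 7: AUU Ile / AUU Ile — identical.
Codon 8: CAC His / CAC His — identical.
Codon 9: CCG Pro / CCG Pro — identical.
Codon 10: AUG Met / AUG Met — identical.
Nonsynonymous differences: 1 → different protein.

no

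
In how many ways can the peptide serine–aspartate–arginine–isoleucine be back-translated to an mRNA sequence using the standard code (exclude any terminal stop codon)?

Ser: 6 codons.
Asp: 2 codons.
Arg: 6 codons.
Ile: 3 codons.
6 × 2 × 6 × 3 = 216.

216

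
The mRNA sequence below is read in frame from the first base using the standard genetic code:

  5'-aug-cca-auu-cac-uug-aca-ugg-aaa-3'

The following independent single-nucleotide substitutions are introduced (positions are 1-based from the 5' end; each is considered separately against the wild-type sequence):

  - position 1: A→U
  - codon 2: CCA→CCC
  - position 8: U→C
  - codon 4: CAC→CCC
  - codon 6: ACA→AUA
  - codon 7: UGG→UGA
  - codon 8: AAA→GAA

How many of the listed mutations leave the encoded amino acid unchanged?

1

Codon 1: AUG (Met) → UUG (Leu) — missense.
Codon 2: CCA (Pro) → CCC (Pro) — synonymous.
Codon 3: AUU (Ile) → ACU (Thr) — missense.
Codon 4: CAC (His) → CCC (Pro) — missense.
Codon 6: ACA (Thr) → AUA (Ile) — missense.
Codon 7: UGG (Trp) → UGA (Stop) — nonsense.
Codon 8: AAA (Lys) → GAA (Glu) — missense.
Synonymous: 1 of 7.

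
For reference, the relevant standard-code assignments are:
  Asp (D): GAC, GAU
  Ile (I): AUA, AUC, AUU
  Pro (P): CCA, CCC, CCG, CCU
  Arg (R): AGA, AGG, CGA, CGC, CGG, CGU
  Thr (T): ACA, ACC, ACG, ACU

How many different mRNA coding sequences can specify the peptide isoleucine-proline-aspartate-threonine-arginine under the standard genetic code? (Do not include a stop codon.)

Ile: 3 codons.
Pro: 4 codons.
Asp: 2 codons.
Thr: 4 codons.
Arg: 6 codons.
3 × 4 × 2 × 4 × 6 = 576.

576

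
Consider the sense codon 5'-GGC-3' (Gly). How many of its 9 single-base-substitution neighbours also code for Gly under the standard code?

3

Position 1: none → 0 synonymous.
Position 2: none → 0 synonymous.
Position 3: GGT, GGA, GGG → 3 synonymous.
Total: 0 + 0 + 3 = 3.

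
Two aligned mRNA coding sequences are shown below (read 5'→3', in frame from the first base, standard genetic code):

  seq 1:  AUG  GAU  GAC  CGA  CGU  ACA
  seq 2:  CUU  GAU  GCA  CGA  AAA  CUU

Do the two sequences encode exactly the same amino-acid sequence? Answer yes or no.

Codon 1: AUG Met / CUU Leu — nonsynonymous.
Codon 2: GAU Asp / GAU Asp — identical.
Codon 3: GAC Asp / GCA Ala — nonsynonymous.
Codon 4: CGA Arg / CGA Arg — identical.
Codon 5: CGU Arg / AAA Lys — nonsynonymous.
Codon 6: ACA Thr / CUU Leu — nonsynonymous.
Nonsynonymous differences: 4 → different protein.

no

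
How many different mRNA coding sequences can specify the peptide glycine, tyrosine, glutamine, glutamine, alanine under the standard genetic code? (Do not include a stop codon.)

Gly: 4 codons.
Tyr: 2 codons.
Gln: 2 codons.
Gln: 2 codons.
Ala: 4 codons.
4 × 2 × 2 × 2 × 4 = 128.

128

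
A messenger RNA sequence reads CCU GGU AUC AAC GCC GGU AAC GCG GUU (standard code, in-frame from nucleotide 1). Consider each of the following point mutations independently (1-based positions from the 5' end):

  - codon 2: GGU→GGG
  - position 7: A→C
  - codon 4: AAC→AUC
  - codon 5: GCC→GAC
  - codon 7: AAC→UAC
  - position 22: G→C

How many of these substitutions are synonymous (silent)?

1

Codon 2: GGU (Gly) → GGG (Gly) — synonymous.
Codon 3: AUC (Ile) → CUC (Leu) — missense.
Codon 4: AAC (Asn) → AUC (Ile) — missense.
Codon 5: GCC (Ala) → GAC (Asp) — missense.
Codon 7: AAC (Asn) → UAC (Tyr) — missense.
Codon 8: GCG (Ala) → CCG (Pro) — missense.
Synonymous: 1 of 6.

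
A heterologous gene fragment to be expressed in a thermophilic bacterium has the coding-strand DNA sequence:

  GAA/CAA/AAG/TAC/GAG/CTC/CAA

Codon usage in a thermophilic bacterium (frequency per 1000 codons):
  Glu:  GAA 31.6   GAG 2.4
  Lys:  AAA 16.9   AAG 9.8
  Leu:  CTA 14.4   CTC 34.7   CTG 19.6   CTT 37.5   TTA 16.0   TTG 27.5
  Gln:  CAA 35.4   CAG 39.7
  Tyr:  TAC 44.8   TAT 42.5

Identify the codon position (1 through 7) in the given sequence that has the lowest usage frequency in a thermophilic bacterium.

5

Codon 1 GAA (Glu): 31.6 per 1000.
Codon 2 CAA (Gln): 35.4 per 1000.
Codon 3 AAG (Lys): 9.8 per 1000.
Codon 4 TAC (Tyr): 44.8 per 1000.
Codon 5 GAG (Glu): 2.4 per 1000.
Codon 6 CTC (Leu): 34.7 per 1000.
Codon 7 CAA (Gln): 35.4 per 1000.
Lowest frequency is 2.4 at codon 5.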